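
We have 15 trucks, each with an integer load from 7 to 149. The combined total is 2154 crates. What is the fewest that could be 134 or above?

10

If only k of them are at least 134, the other 15 − k are at most 133, so the total is at most k·149 + (15 − k)·133.
This must reach 2154, so k·149 + (15 − k)·133 ≥ 2154, giving k ≥ 10.
Exactly 10 works: 10 values at 149 and 5 at 133 total 2155; lower one of the high values by 1 (still ≥ 134) to hit 2154.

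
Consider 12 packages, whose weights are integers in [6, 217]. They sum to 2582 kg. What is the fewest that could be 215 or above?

5

If only k of them are at least 215, the other 12 − k are at most 214, so the total is at most k·217 + (12 − k)·214.
This must reach 2582, so k·217 + (12 − k)·214 ≥ 2582, giving k ≥ 5.
Exactly 5 works: 5 values at 217 and 7 at 214 total 2583; lower one of the high values by 1 (still ≥ 215) to hit 2582.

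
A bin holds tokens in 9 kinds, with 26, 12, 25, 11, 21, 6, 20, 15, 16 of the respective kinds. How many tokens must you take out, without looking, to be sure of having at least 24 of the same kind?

148

In the worst case you take as many as possible of each kind without reaching 24: 23 + 12 + 23 + 11 + 21 + 6 + 20 + 15 + 16 = 147.
The next one must give 24 of some kind, so 147 + 1 = 148.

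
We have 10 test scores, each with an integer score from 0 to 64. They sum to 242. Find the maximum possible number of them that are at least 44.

5

With k values at 44 or above and the rest at least 0, the sum is at least 0 + 44k.
Since the sum is 242, we need 44k ≤ 242, i.e. k ≤ 5.
k = 5 is achieved by 5 values at 44 and 5 at 0, total 220; add 22 to one value (staying below 44) to reach 242.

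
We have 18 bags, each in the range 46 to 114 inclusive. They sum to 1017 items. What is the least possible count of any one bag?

Minimizing one value means maximizing the remaining 17.
The other 17 can take up 17 × 114 = 1938 ≥ 1017 − 46, so one bag can sit at its floor of 46.
Achievable: one at 46 and the other 17 totalling 971, which fits since 17 × 46 ≤ 971 ≤ 17 × 114.

46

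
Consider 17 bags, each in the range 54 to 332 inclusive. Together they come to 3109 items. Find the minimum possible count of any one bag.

To make one bag as small as possible, make the other 16 as large as possible.
The other 16 can take up 16 × 332 = 5312 ≥ 3109 − 54, so one bag can sit at its floor of 54.
Achievable: one at 54 and the other 16 totalling 3055, which fits since 16 × 54 ≤ 3055 ≤ 16 × 332.

54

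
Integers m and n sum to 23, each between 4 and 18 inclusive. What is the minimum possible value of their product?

Since m + n is fixed, pushing one of them to its bound minimizes the product.
The extreme feasible split is m = 5, n = 18, giving mn = 90.

90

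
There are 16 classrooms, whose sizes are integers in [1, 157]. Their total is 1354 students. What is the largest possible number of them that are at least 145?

9

If k of the values are ≥ 145, the total is ≥ 145k + 1(16 − k).
Setting 145k + 1(16 − k) ≤ 1354 gives 144k ≤ 1338, so k ≤ 9.
k = 9 is achieved by 9 values at 145 and 7 at 1, total 1312; add 42 to one value (staying below 145) to reach 1354.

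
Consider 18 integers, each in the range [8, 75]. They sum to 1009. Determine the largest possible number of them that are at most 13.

5

Suppose k of them are at most 13. Those contribute at most 13 each and the rest at most 75 each.
So the total is at most 13k + 75(18 − k) = 1350 − 62k. This must still be ≥ 1009, so k ≤ 5.
k = 5 is achieved by 5 values at 13 and 13 at 75, total 1040; lower one of the 75's by 31 (still > 13) to reach 1009.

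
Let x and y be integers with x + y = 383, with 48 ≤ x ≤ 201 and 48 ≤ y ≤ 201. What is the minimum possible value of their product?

For a fixed sum, xy is smallest when x and y are as far apart as possible.
The extreme feasible split is x = 182, y = 201, giving xy = 36582.

36582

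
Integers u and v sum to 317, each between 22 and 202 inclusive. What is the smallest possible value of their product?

23230

uv = u(317 − u) is concave in u, so over [115, 202] it is minimized at an endpoint.
At the endpoint u = 115, v = 317 − 115 = 202, so uv = 115 × 202 = 23230.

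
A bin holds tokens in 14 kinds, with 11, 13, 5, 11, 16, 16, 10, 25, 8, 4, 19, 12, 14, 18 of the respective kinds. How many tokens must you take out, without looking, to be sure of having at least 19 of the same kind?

In the worst case you take as many as possible of each kind without reaching 19: 11 + 13 + 5 + 11 + 16 + 16 + 10 + 18 + 8 + 4 + 18 + 12 + 14 + 18 = 174.
The next one must give 19 of some kind, so 174 + 1 = 175.

175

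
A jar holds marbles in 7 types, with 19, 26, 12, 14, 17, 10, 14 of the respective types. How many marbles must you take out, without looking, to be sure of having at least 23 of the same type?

109

In the worst case you take as many as possible of each type without reaching 23: 19 + 22 + 12 + 14 + 17 + 10 + 14 = 108.
The next one must give 23 of some type, so 108 + 1 = 109.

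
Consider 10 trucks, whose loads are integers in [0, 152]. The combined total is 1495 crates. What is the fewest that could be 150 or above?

Each value short of 150 is at most 149, costing at least 152 − 149 = 3 against the maximum total of 1520.
We can afford to lose at most 1520 − 1495 = 25, so at most ⌊25/3⌋ = 8 fall short, and at least 2 are ≥ 150.
Exactly 2 works: 2 values at 152 and 8 at 149 total 1496; lower one of the high values by 1 (still ≥ 150) to hit 1495.

2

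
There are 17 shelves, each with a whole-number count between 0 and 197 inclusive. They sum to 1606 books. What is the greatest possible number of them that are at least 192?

8

If k of the values are ≥ 192, the total is ≥ 192k + 0(17 − k).
Setting 192k + 0(17 − k) ≤ 1606 gives 192k ≤ 1606, so k ≤ 8.
k = 8 is achieved by 8 values at 192 and 9 at 0, total 1536; add 70 to one value (staying below 192) to reach 1606.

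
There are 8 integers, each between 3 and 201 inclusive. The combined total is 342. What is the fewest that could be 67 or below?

Each value above 67 is at least 68, contributing at least 68 − 3 = 65 above the floor 3.
The sum exceeds the floor total 24 by 318, so at most ⌊318/65⌋ = 4 exceed 67, and at least 4 are ≤ 67.
Exactly 4 works: 4 values at 3 and 4 at 68 total 284; raise one of the low values by 58 (still ≤ 67) to hit 342.

4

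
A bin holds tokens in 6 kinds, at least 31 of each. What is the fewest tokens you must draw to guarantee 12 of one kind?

In the worst case you draw 11 of each of the 6 kinds: 6 × 11 = 66.
One more forces 12 of some kind, so 66 + 1 = 67.

67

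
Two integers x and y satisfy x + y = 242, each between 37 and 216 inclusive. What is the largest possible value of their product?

xy = x(242 − x) is maximized when x is as near 242/2 as the bounds allow.
Taking x = 121 and y = 121 (both in [37, 216]) gives xy = 14641.

14641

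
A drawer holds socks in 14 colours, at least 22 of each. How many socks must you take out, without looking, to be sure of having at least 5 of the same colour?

57

You could draw 4 of every colour without reaching 5 of any — 56 in all.
One more forces 5 of some colour, so 56 + 1 = 57.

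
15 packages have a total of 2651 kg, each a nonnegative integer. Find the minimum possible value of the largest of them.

Some value must be at least ⌈2651/15⌉ = 177, since 15 × 176 = 2640 < 2651.
Achievable: 11 of them at 177 and 4 at 176 total 2651.

177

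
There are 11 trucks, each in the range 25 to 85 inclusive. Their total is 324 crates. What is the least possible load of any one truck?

To make one truck as small as possible, make the other 10 as large as possible.
The other 10 can take up 10 × 85 = 850 ≥ 324 − 25, so one truck can sit at its floor of 25.
Achievable: one at 25 and the other 10 totalling 299, which fits since 10 × 25 ≤ 299 ≤ 10 × 85.

25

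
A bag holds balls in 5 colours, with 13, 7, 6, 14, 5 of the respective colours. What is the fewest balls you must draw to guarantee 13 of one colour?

43

In the worst case you take as many as possible of each colour without reaching 13: 12 + 7 + 6 + 12 + 5 = 42.
The next one must give 13 of some colour, so 42 + 1 = 43.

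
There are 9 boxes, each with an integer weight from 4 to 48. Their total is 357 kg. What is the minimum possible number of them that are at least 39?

Each value short of 39 is at most 38, costing at least 48 − 38 = 10 against the maximum total of 432.
We can afford to lose at most 432 − 357 = 75, so at most ⌊75/10⌋ = 7 fall short, and at least 2 are ≥ 39.
Exactly 2 works: 2 values at 48 and 7 at 38 total 362; lower one of the high values by 5 (still ≥ 39) to hit 357.

2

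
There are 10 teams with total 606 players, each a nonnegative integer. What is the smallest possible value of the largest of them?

61

If every one of the 10 were at most 60, the total would be at most 10 × 60 = 600 < 606.
Equality holds with 6 values of 61 and 4 values of 60.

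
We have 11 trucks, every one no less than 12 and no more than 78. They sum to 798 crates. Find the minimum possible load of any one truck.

18

To make one truck as small as possible, make the other 10 as large as possible.
The other 10 contribute at most 10 × 78 = 780, leaving at least 798 − 780 = 18.
Since 18 ≥ 12, this is achievable: one at 18 and 10 at 78.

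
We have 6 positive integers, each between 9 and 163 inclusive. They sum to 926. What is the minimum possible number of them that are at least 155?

1

If only k of them are at least 155, the other 6 − k are at most 154, so the total is at most k·163 + (6 − k)·154.
This must reach 926, so k·163 + (6 − k)·154 ≥ 926, giving k ≥ 1.
Exactly 1 works: 1 value at 163 and 5 at 154 total 933; lower one of the high values by 7 (still ≥ 155) to hit 926.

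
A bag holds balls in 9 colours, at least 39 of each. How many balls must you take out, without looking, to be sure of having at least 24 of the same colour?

In the worst case you draw 23 of each of the 9 colours: 9 × 23 = 207.
One more forces 24 of some colour, so 207 + 1 = 208.

208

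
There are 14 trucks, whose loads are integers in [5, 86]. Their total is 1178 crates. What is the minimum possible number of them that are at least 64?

Suppose at most 14 − j of them reach 64; then j values are ≤ 63 and the rest ≤ 86.
The total is then ≤ 63·j + 86·(14 − j) = 1204 − 23j. For this to be ≥ 1178 we need j ≤ 1, so at least 14 − 1 = 13 must reach 64.
Exactly 13 works: 13 values at 86 and 1 at 63 total 1181; lower one of the high values by 3 (still ≥ 64) to hit 1178.

13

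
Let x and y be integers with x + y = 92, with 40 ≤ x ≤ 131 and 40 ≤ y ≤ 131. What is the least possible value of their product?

For a fixed sum, xy is smallest when x and y are as far apart as possible.
The extreme feasible split is x = 40, y = 52, giving xy = 2080.

2080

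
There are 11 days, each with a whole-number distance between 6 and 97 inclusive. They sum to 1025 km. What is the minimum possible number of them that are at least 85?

Suppose at most 11 − j of them reach 85; then j values are ≤ 84 and the rest ≤ 97.
The total is then ≤ 84·j + 97·(11 − j) = 1067 − 13j. For this to be ≥ 1025 we need j ≤ 3, so at least 11 − 3 = 8 must reach 85.
Exactly 8 works: 8 values at 97 and 3 at 84 total 1028; lower one of the high values by 3 (still ≥ 85) to hit 1025.

8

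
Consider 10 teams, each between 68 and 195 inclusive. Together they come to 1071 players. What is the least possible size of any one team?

68

To make one team as small as possible, make the other 9 as large as possible.
The other 9 can take up 9 × 195 = 1755 ≥ 1071 − 68, so one team can sit at its floor of 68.
Achievable: one at 68 and the other 9 totalling 1003, which fits since 9 × 68 ≤ 1003 ≤ 9 × 195.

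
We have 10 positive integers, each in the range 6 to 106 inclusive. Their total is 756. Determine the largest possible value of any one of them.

106

To make one integer as large as possible, make the other 9 as small as possible.
The other 9 contribute at least 9 × 6 = 54, leaving at most 756 − 54 = 702.
But each integer is capped at 106, so the maximum is 106.
Achievable: one at 106 and the other 9 totalling 650, which fits since 9 × 6 ≤ 650 ≤ 9 × 106.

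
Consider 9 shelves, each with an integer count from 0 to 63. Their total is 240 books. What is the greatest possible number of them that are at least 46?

5

If k of the values are ≥ 46, the total is ≥ 46k + 0(9 − k).
Setting 46k + 0(9 − k) ≤ 240 gives 46k ≤ 240, so k ≤ 5.
k = 5 is achieved by 5 values at 46 and 4 at 0, total 230; add 10 to one value (staying below 46) to reach 240.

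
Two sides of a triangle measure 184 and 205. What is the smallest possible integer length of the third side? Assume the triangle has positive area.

22

The third side must exceed |184 − 205| = 21.
The smallest integer above 21 is 22.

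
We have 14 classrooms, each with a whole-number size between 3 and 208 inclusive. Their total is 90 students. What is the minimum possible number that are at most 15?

11

If only k of them are at most 15, the other 14 − k are at least 16, so the total is at least (14 − k)·16 + k·3.
This is ≤ 90, so (14 − k)·16 + 3k ≤ 90, which gives k ≥ 11.
Exactly 11 works: 11 values at 3 and 3 at 16 total 81; raise one of the low values by 9 (still ≤ 15) to hit 90.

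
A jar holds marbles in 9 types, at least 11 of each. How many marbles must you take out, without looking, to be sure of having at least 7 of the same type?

55

You could draw 6 of every type without reaching 7 of any — 54 in all.
One more forces 7 of some type, so 54 + 1 = 55.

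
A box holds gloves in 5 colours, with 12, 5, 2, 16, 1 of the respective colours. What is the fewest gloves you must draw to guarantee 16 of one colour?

36

In the worst case you take as many as possible of each colour without reaching 16: 12 + 5 + 2 + 15 + 1 = 35.
The next one must give 16 of some colour, so 35 + 1 = 36.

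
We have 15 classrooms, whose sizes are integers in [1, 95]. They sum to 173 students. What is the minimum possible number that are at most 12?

If only k of them are at most 12, the other 15 − k are at least 13, so the total is at least (15 − k)·13 + k·1.
This is ≤ 173, so (15 − k)·13 + 1k ≤ 173, which gives k ≥ 2.
Exactly 2 works: 2 values at 1 and 13 at 13 total 171; raise one of the low values by 2 (still ≤ 12) to hit 173.

2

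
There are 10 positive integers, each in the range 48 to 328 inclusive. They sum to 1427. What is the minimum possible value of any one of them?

To make one integer as small as possible, make the other 9 as large as possible.
The other 9 can take up 9 × 328 = 2952 ≥ 1427 − 48, so one integer can sit at its floor of 48.
Achievable: one at 48 and the other 9 totalling 1379, which fits since 9 × 48 ≤ 1379 ≤ 9 × 328.

48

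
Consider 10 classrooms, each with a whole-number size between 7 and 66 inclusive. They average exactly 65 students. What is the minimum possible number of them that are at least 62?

The total is 10 × 65 = 650.
Suppose at most 10 − j of them reach 62; then j values are ≤ 61 and the rest ≤ 66.
The total is then ≤ 61·j + 66·(10 − j) = 660 − 5j. For this to be ≥ 650 we need j ≤ 2, so at least 10 − 2 = 8 must reach 62.
Exactly 8 works: 8 values at 66 and 2 at 61 total 650.

8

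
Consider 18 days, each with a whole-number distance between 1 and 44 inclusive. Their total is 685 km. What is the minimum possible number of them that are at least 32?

If only k of them are at least 32, the other 18 − k are at most 31, so the total is at most k·44 + (18 − k)·31.
This must reach 685, so k·44 + (18 − k)·31 ≥ 685, giving k ≥ 10.
Exactly 10 works: 10 values at 44 and 8 at 31 total 688; lower one of the high values by 3 (still ≥ 32) to hit 685.

10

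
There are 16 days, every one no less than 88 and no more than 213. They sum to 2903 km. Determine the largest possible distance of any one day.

213

To make one day as large as possible, make the other 15 as small as possible.
The other 15 contribute at least 15 × 88 = 1320, leaving at most 2903 − 1320 = 1583.
But each day is capped at 213, so the maximum is 213.
Achievable: one at 213 and the other 15 totalling 2690, which fits since 15 × 88 ≤ 2690 ≤ 15 × 213.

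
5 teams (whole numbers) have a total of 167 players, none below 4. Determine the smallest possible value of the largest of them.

34

The average is 167/5 > 33, so not all 5 can be 33 or less; the largest is ≥ 34.
Achievable: 2 of them at 34 and 3 at 33 total 167.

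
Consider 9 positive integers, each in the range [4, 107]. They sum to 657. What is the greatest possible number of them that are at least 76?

8

Suppose k of them are at least 76. Those contribute at least 76 each and the other 9 − k at least 4 each.
So the total is at least 76k + 4(9 − k) = 36 + 72k. This must be ≤ 657, giving k ≤ 8.
k = 8 is achieved by 8 values at 76 and 1 at 4, total 612; add 45 to one value (staying below 76) to reach 657.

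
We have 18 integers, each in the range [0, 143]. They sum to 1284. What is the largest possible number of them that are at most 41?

Each value at 41 or below falls at least 143 − 41 = 102 short of the ceiling 143.
The ceiling total is 18 × 143 = 2574, and we need 1284, so at most ⌊(2574 − 1284)/102⌋ = 12 can be that low.
k = 12 is achieved by 12 values at 41 and 6 at 143, total 1350; lower one of the 143's by 66 (still > 41) to reach 1284.

12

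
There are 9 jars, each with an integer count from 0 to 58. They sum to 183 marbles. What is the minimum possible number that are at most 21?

If only k of them are at most 21, the other 9 − k are at least 22, so the total is at least (9 − k)·22 + k·0.
This is ≤ 183, so (9 − k)·22 + 0k ≤ 183, which gives k ≥ 1.
Exactly 1 works: 1 value at 0 and 8 at 22 total 176; raise one of the low values by 7 (still ≤ 21) to hit 183.

1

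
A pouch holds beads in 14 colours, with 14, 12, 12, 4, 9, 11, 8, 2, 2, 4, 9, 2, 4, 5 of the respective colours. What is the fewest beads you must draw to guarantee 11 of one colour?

In the worst case you take as many as possible of each colour without reaching 11: 10 + 10 + 10 + 4 + 9 + 10 + 8 + 2 + 2 + 4 + 9 + 2 + 4 + 5 = 89.
The next one must give 11 of some colour, so 89 + 1 = 90.

90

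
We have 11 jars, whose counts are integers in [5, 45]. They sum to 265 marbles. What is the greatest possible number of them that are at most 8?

6

Suppose k of them are at most 8. Those contribute at most 8 each and the rest at most 45 each.
So the total is at most 8k + 45(11 − k) = 495 − 37k. This must still be ≥ 265, so k ≤ 6.
k = 6 is achieved by 6 values at 8 and 5 at 45, total 273; lower one of the 45's by 8 (still > 8) to reach 265.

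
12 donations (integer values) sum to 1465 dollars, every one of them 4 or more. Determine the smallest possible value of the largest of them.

If every one of the 12 were at most 122, the total would be at most 12 × 122 = 1464 < 1465.
Achievable: 1 of them at 123 and 11 at 122 total 1465.

123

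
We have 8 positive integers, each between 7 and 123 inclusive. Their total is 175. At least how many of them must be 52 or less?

6

Each value above 52 is at least 53, contributing at least 53 − 7 = 46 above the floor 7.
The sum exceeds the floor total 56 by 119, so at most ⌊119/46⌋ = 2 exceed 52, and at least 6 are ≤ 52.
Exactly 6 works: 6 values at 7 and 2 at 53 total 148; raise one of the low values by 27 (still ≤ 52) to hit 175.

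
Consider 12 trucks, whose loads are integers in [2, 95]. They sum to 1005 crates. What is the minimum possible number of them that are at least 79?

5

Suppose at most 12 − j of them reach 79; then j values are ≤ 78 and the rest ≤ 95.
The total is then ≤ 78·j + 95·(12 − j) = 1140 − 17j. For this to be ≥ 1005 we need j ≤ 7, so at least 12 − 7 = 5 must reach 79.
Exactly 5 works: 5 values at 95 and 7 at 78 total 1021; lower one of the high values by 16 (still ≥ 79) to hit 1005.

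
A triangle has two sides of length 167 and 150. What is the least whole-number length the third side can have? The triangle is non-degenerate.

18

The third side must exceed |167 − 150| = 17.
The smallest integer above 17 is 18.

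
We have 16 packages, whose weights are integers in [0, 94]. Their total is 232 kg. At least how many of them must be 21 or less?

If only k of them are at most 21, the other 16 − k are at least 22, so the total is at least (16 − k)·22 + k·0.
This is ≤ 232, so (16 − k)·22 + 0k ≤ 232, which gives k ≥ 6.
Exactly 6 works: 6 values at 0 and 10 at 22 total 220; raise one of the low values by 12 (still ≤ 21) to hit 232.

6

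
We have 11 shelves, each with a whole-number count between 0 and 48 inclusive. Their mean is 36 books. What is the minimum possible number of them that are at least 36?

1

The total is 11 × 36 = 396.
Suppose at most 11 − j of them reach 36; then j values are ≤ 35 and the rest ≤ 48.
The total is then ≤ 35·j + 48·(11 − j) = 528 − 13j. For this to be ≥ 396 we need j ≤ 10, so at least 11 − 10 = 1 must reach 36.
Exactly 1 works: 1 value at 48 and 10 at 35 total 398; lower one of the high values by 2 (still ≥ 36) to hit 396.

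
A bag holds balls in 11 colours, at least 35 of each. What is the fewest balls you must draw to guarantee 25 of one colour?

265

You could draw 24 of every colour without reaching 25 of any — 264 in all.
One more forces 25 of some colour, so 264 + 1 = 265.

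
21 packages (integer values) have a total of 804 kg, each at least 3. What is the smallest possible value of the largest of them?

39

The 21 values sum to 804, so their maximum is at least ⌈804/21⌉ = 39.
Equality holds with 6 values of 39 and 15 values of 38.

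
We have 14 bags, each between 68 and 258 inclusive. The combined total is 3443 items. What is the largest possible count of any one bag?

258

Maximizing one value means minimizing the remaining 13.
The other 13 contribute at least 13 × 68 = 884, leaving at most 3443 − 884 = 2559.
But each bag is capped at 258, so the maximum is 258.
Achievable: one at 258 and the other 13 totalling 3185, which fits since 13 × 68 ≤ 3185 ≤ 13 × 258.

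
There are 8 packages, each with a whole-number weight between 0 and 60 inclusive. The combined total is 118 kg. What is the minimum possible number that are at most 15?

1

If only k of them are at most 15, the other 8 − k are at least 16, so the total is at least (8 − k)·16 + k·0.
This is ≤ 118, so (8 − k)·16 + 0k ≤ 118, which gives k ≥ 1.
Exactly 1 works: 1 value at 0 and 7 at 16 total 112; raise one of the low values by 6 (still ≤ 15) to hit 118.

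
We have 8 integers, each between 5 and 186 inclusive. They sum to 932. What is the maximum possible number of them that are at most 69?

4

Each value at 69 or below falls at least 186 − 69 = 117 short of the ceiling 186.
The ceiling total is 8 × 186 = 1488, and we need 932, so at most ⌊(1488 − 932)/117⌋ = 4 can be that low.
k = 4 is achieved by 4 values at 69 and 4 at 186, total 1020; lower one of the 186's by 88 (still > 69) to reach 932.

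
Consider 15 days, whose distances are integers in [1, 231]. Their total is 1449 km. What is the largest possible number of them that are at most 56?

11

Each value at 56 or below falls at least 231 − 56 = 175 short of the ceiling 231.
The ceiling total is 15 × 231 = 3465, and we need 1449, so at most ⌊(3465 − 1449)/175⌋ = 11 can be that low.
k = 11 is achieved by 11 values at 56 and 4 at 231, total 1540; lower one of the 231's by 91 (still > 56) to reach 1449.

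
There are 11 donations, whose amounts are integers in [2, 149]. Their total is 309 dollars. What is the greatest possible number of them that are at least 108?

If k of the values are ≥ 108, the total is ≥ 108k + 2(11 − k).
Setting 108k + 2(11 − k) ≤ 309 gives 106k ≤ 287, so k ≤ 2.
k = 2 is achieved by 2 values at 108 and 9 at 2, total 234; add 75 to one value (staying below 108) to reach 309.

2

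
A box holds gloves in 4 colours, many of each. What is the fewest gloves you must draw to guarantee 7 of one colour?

You could draw 6 of every colour without reaching 7 of any — 24 in all.
One more forces 7 of some colour, so 24 + 1 = 25.

25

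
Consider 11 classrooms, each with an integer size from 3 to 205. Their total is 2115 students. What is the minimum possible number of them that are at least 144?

9

Suppose at most 11 − j of them reach 144; then j values are ≤ 143 and the rest ≤ 205.
The total is then ≤ 143·j + 205·(11 − j) = 2255 − 62j. For this to be ≥ 2115 we need j ≤ 2, so at least 11 − 2 = 9 must reach 144.
Exactly 9 works: 9 values at 205 and 2 at 143 total 2131; lower one of the high values by 16 (still ≥ 144) to hit 2115.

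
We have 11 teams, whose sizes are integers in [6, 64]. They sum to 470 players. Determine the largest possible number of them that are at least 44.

Suppose k of them are at least 44. Those contribute at least 44 each and the other 11 − k at least 6 each.
So the total is at least 44k + 6(11 − k) = 66 + 38k. This must be ≤ 470, giving k ≤ 10.
k = 10 is achieved by 10 values at 44 and 1 at 6, total 446; add 24 to one value (staying below 44) to reach 470.

10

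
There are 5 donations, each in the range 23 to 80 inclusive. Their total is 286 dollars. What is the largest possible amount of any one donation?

80

To make one donation as large as possible, make the other 4 as small as possible.
The other 4 contribute at least 4 × 23 = 92, leaving at most 286 − 92 = 194.
But each donation is capped at 80, so the maximum is 80.
Achievable: one at 80 and the other 4 totalling 206, which fits since 4 × 23 ≤ 206 ≤ 4 × 80.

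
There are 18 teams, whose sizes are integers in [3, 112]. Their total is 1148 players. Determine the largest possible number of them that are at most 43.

12

Suppose k of them are at most 43. Those contribute at most 43 each and the rest at most 112 each.
So the total is at most 43k + 112(18 − k) = 2016 − 69k. This must still be ≥ 1148, so k ≤ 12.
k = 12 is achieved by 12 values at 43 and 6 at 112, total 1188; lower one of the 112's by 40 (still > 43) to reach 1148.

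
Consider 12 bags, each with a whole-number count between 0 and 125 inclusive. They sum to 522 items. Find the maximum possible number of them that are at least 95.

Suppose k of them are at least 95. Those contribute at least 95 each and the other 12 − k at least 0 each.
So the total is at least 95k + 0(12 − k) = 0 + 95k. This must be ≤ 522, giving k ≤ 5.
k = 5 is achieved by 5 values at 95 and 7 at 0, total 475; add 47 to one value (staying below 95) to reach 522.

5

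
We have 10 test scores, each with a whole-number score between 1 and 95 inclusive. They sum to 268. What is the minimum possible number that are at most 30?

Each value above 30 is at least 31, contributing at least 31 − 1 = 30 above the floor 1.
The sum exceeds the floor total 10 by 258, so at most ⌊258/30⌋ = 8 exceed 30, and at least 2 are ≤ 30.
Exactly 2 works: 2 values at 1 and 8 at 31 total 250; raise one of the low values by 18 (still ≤ 30) to hit 268.

2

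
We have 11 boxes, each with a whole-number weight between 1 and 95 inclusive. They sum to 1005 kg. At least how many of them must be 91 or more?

Each value short of 91 is at most 90, costing at least 95 − 90 = 5 against the maximum total of 1045.
We can afford to lose at most 1045 − 1005 = 40, so at most ⌊40/5⌋ = 8 fall short, and at least 3 are ≥ 91.
Exactly 3 works: 3 values at 95 and 8 at 90 total 1005.

3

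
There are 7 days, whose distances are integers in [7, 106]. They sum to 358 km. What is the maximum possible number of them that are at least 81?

4

With k values at 81 or above and the rest at least 7, the sum is at least 49 + 74k.
Since the sum is 358, we need 74k ≤ 309, i.e. k ≤ 4.
k = 4 is achieved by 4 values at 81 and 3 at 7, total 345; add 13 to one value (staying below 81) to reach 358.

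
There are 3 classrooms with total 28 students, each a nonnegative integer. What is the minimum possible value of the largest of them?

10

If every one of the 3 were at most 9, the total would be at most 3 × 9 = 27 < 28.
Taking 2 copies of 9 and 1 copy of 10 gives exactly 28, so 10 is attained.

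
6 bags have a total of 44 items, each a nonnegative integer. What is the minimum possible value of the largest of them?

8

The average is 44/6 > 7, so not all 6 can be 7 or less; the largest is ≥ 8.
Equality holds with 2 values of 8 and 4 values of 7.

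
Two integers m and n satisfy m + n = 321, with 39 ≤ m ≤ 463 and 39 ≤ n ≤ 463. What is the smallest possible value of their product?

10998

Since m + n is fixed, pushing one of them to its bound minimizes the product.
The extreme feasible split is m = 39, n = 282, giving mn = 10998.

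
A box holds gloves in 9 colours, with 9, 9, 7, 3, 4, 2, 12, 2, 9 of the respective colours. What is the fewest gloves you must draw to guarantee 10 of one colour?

55

In the worst case you take as many as possible of each colour without reaching 10: 9 + 9 + 7 + 3 + 4 + 2 + 9 + 2 + 9 = 54.
The next one must give 10 of some colour, so 54 + 1 = 55.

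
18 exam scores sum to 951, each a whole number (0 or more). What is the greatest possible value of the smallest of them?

The average is 951/18 < 53, so some value is ≤ 52.
Equality holds with 3 values of 52 and 15 values of 53.

52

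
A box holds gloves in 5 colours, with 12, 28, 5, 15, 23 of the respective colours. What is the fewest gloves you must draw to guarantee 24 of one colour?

79

In the worst case you take as many as possible of each colour without reaching 24: 12 + 23 + 5 + 15 + 23 = 78.
The next one must give 24 of some colour, so 78 + 1 = 79.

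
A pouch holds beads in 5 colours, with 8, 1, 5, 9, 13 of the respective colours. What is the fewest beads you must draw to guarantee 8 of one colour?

28

In the worst case you take as many as possible of each colour without reaching 8: 7 + 1 + 5 + 7 + 7 = 27.
The next one must give 8 of some colour, so 27 + 1 = 28.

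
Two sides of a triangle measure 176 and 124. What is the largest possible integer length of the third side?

299

The third side must be less than 176 + 124 = 300.
The largest integer below 300 is 299.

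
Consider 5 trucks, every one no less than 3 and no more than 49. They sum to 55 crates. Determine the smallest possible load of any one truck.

To make one truck as small as possible, make the other 4 as large as possible.
The other 4 can take up 4 × 49 = 196 ≥ 55 − 3, so one truck can sit at its floor of 3.
Achievable: one at 3 and the other 4 totalling 52, which fits since 4 × 3 ≤ 52 ≤ 4 × 49.

3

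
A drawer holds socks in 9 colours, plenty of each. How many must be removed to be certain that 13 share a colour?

In the worst case you draw 12 of each of the 9 colours: 9 × 12 = 108.
One more forces 13 of some colour, so 108 + 1 = 109.

109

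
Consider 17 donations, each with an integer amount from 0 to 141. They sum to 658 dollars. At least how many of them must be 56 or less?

6

Each value above 56 is at least 57, contributing at least 57 − 0 = 57 above the floor 0.
The sum exceeds the floor total 0 by 658, so at most ⌊658/57⌋ = 11 exceed 56, and at least 6 are ≤ 56.
Exactly 6 works: 6 values at 0 and 11 at 57 total 627; raise one of the low values by 31 (still ≤ 56) to hit 658.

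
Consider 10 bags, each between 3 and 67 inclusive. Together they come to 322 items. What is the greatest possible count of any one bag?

67

To make one bag as large as possible, make the other 9 as small as possible.
The other 9 contribute at least 9 × 3 = 27, leaving at most 322 − 27 = 295.
But each bag is capped at 67, so the maximum is 67.
Achievable: one at 67 and the other 9 totalling 255, which fits since 9 × 3 ≤ 255 ≤ 9 × 67.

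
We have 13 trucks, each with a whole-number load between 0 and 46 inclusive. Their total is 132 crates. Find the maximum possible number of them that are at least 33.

Suppose k of them are at least 33. Those contribute at least 33 each and the other 13 − k at least 0 each.
So the total is at least 33k + 0(13 − k) = 0 + 33k. This must be ≤ 132, giving k ≤ 4.
k = 4 is achieved by 4 values at 33 and 9 at 0, total 132.

4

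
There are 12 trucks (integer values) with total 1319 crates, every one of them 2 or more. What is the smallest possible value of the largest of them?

110

Some value must be at least ⌈1319/12⌉ = 110, since 12 × 109 = 1308 < 1319.
Equality holds with 11 values of 110 and 1 value of 109.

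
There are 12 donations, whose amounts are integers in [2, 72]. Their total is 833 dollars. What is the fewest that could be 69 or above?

5

Each value short of 69 is at most 68, costing at least 72 − 68 = 4 against the maximum total of 864.
We can afford to lose at most 864 − 833 = 31, so at most ⌊31/4⌋ = 7 fall short, and at least 5 are ≥ 69.
Exactly 5 works: 5 values at 72 and 7 at 68 total 836; lower one of the high values by 3 (still ≥ 69) to hit 833.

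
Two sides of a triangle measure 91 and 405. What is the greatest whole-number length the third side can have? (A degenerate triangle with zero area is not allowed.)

495

The third side must be less than 91 + 405 = 496.
The largest integer below 496 is 495.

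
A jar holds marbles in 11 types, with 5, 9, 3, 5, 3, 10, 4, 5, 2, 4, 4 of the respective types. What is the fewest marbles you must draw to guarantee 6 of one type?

In the worst case you take as many as possible of each type without reaching 6: 5 + 5 + 3 + 5 + 3 + 5 + 4 + 5 + 2 + 4 + 4 = 45.
The next one must give 6 of some type, so 45 + 1 = 46.

46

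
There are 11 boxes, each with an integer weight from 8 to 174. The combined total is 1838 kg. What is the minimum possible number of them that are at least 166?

3

If only k of them are at least 166, the other 11 − k are at most 165, so the total is at most k·174 + (11 − k)·165.
This must reach 1838, so k·174 + (11 − k)·165 ≥ 1838, giving k ≥ 3.
Exactly 3 works: 3 values at 174 and 8 at 165 total 1842; lower one of the high values by 4 (still ≥ 166) to hit 1838.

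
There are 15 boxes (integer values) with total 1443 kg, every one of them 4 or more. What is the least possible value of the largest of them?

The 15 values sum to 1443, so their maximum is at least ⌈1443/15⌉ = 97.
Achievable: 3 of them at 97 and 12 at 96 total 1443.

97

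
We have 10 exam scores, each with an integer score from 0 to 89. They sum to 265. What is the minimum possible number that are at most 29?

Let j be the number exceeding 29. Then the total is ≥ 30·j + 0·(10 − j) = 0 + 30j.
So 30j ≤ 265 and j ≤ 8; hence at least 10 − 8 = 2 are ≤ 29.
Exactly 2 works: 2 values at 0 and 8 at 30 total 240; raise one of the low values by 25 (still ≤ 29) to hit 265.

2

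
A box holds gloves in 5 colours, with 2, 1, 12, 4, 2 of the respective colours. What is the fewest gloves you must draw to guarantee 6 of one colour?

15

In the worst case you take as many as possible of each colour without reaching 6: 2 + 1 + 5 + 4 + 2 = 14.
The next one must give 6 of some colour, so 14 + 1 = 15.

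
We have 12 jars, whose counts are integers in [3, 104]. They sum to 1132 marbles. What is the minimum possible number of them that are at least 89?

Each value short of 89 is at most 88, costing at least 104 − 88 = 16 against the maximum total of 1248.
We can afford to lose at most 1248 − 1132 = 116, so at most ⌊116/16⌋ = 7 fall short, and at least 5 are ≥ 89.
Exactly 5 works: 5 values at 104 and 7 at 88 total 1136; lower one of the high values by 4 (still ≥ 89) to hit 1132.

5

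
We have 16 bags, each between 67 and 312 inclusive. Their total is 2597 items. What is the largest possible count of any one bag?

312

Maximizing one value means minimizing the remaining 15.
The other 15 contribute at least 15 × 67 = 1005, leaving at most 2597 − 1005 = 1592.
But each bag is capped at 312, so the maximum is 312.
Achievable: one at 312 and the other 15 totalling 2285, which fits since 15 × 67 ≤ 2285 ≤ 15 × 312.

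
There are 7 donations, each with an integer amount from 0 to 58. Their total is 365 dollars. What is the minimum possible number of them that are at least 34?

6

If only k of them are at least 34, the other 7 − k are at most 33, so the total is at most k·58 + (7 − k)·33.
This must reach 365, so k·58 + (7 − k)·33 ≥ 365, giving k ≥ 6.
Exactly 6 works: 6 values at 58 and 1 at 33 total 381; lower one of the high values by 16 (still ≥ 34) to hit 365.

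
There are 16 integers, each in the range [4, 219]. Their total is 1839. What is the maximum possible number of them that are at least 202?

If k of the values are ≥ 202, the total is ≥ 202k + 4(16 − k).
Setting 202k + 4(16 − k) ≤ 1839 gives 198k ≤ 1775, so k ≤ 8.
k = 8 is achieved by 8 values at 202 and 8 at 4, total 1648; add 191 to one value (staying below 202) to reach 1839.

8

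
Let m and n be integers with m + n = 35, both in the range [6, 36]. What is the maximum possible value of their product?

306

For a fixed sum, the product mn is largest when m and n are as close as possible.
Taking m = 17 and n = 18 (both in [6, 36]) gives mn = 306.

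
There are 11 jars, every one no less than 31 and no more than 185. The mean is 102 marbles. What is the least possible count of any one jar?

Minimizing one value means maximizing the remaining 10.
The total is 11 × 102 = 1122.
The other 10 can take up 10 × 185 = 1850 ≥ 1122 − 31, so one jar can sit at its floor of 31.
Achievable: one at 31 and the other 10 totalling 1091, which fits since 10 × 31 ≤ 1091 ≤ 10 × 185.

31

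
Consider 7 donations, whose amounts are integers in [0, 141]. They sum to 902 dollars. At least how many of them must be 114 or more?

Suppose at most 7 − j of them reach 114; then j values are ≤ 113 and the rest ≤ 141.
The total is then ≤ 113·j + 141·(7 − j) = 987 − 28j. For this to be ≥ 902 we need j ≤ 3, so at least 7 − 3 = 4 must reach 114.
Exactly 4 works: 4 values at 141 and 3 at 113 total 903; lower one of the high values by 1 (still ≥ 114) to hit 902.

4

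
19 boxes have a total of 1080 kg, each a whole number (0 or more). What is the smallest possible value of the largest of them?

57

Some value must be at least ⌈1080/19⌉ = 57, since 19 × 56 = 1064 < 1080.
Equality holds with 16 values of 57 and 3 values of 56.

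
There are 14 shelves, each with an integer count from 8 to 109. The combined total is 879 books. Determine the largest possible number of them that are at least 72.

11

If k of the values are ≥ 72, the total is ≥ 72k + 8(14 − k).
Setting 72k + 8(14 − k) ≤ 879 gives 64k ≤ 767, so k ≤ 11.
k = 11 is achieved by 11 values at 72 and 3 at 8, total 816; add 63 to one value (staying below 72) to reach 879.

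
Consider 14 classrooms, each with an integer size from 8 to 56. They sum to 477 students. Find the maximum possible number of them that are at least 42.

If k of the values are ≥ 42, the total is ≥ 42k + 8(14 − k).
Setting 42k + 8(14 − k) ≤ 477 gives 34k ≤ 365, so k ≤ 10.
k = 10 is achieved by 10 values at 42 and 4 at 8, total 452; add 25 to one value (staying below 42) to reach 477.

10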